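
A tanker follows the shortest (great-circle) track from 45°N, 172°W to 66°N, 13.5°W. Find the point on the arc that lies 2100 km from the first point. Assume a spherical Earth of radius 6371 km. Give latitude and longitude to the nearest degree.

≈ 63°N, 165°W

Write both endpoints as unit vectors p₁, p₂ with components (cos φ cos λ, cos φ sin λ, sin φ).
The central angle between the endpoints is δ = arccos(p₁·p₂) ≈ 1.183 rad (67.8°). The total great-circle distance is δ·R ≈ 1.183 × 6371 ≈ 7535 km, so the target fraction is f = 2100/7535 ≈ 0.279.
Interpolate at f ≈ 0.279 with slerp weights a = sin((1−f)δ)/sin δ ≈ 0.814, b = sin(fδ)/sin δ ≈ 0.350.
p = a·p₁ + b·p₂ ≈ (-0.432, -0.113, 0.895); φ = arcsin(p_z) ≈ 63.50°, λ = atan2(p_y, p_x) ≈ -165.29°.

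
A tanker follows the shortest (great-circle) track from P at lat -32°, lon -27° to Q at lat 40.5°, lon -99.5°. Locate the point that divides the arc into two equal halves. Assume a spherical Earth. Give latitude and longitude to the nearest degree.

≈ lat 5°, lon -61°

The haversine formula gives a central angle δ ≈ 1.722 rad (98.6°) between the endpoints.
Interpolate at f = 1/2 with slerp weights a = sin((1−f)δ)/sin δ ≈ 0.767, b = sin(fδ)/sin δ ≈ 0.767.
p = a·p₁ + b·p₂ ≈ (0.483, -0.871, 0.092); φ = arcsin(p_z) ≈ 5.26°, λ = atan2(p_y, p_x) ≈ -60.96°.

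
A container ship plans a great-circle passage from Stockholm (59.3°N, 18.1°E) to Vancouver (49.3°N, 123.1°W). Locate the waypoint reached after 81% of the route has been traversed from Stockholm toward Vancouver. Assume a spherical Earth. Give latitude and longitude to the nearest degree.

≈ 61°N, 114°W

Convert each endpoint to a unit vector on the sphere (x = cos φ cos λ, y = cos φ sin λ, z = sin φ).
The central angle between the endpoints is δ = arccos(p₁·p₂) ≈ 1.168 rad (66.9°).
Interpolate at f = 0.81 with slerp weights a = sin((1−f)δ)/sin δ ≈ 0.239, b = sin(fδ)/sin δ ≈ 0.882.
p = a·p₁ + b·p₂ ≈ (-0.198, -0.444, 0.874); φ = arcsin(p_z) ≈ 60.94°, λ = atan2(p_y, p_x) ≈ -114.04°.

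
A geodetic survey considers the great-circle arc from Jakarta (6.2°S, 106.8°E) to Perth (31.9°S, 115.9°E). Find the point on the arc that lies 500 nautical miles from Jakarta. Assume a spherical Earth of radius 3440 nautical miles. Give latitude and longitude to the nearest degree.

Write both endpoints as unit vectors p₁, p₂ with components (cos φ cos λ, cos φ sin λ, sin φ).
The central angle between the endpoints is δ = arccos(p₁·p₂) ≈ 0.472 rad (27.1°). The total great-circle distance is δ·R ≈ 0.472 × 3440 ≈ 1625 nmi, so the target fraction is f = 500/1625 ≈ 0.308.
Interpolate at f ≈ 0.308 with slerp weights a = sin((1−f)δ)/sin δ ≈ 0.706, b = sin(fδ)/sin δ ≈ 0.318.
p = a·p₁ + b·p₂ ≈ (-0.321, 0.915, -0.244); φ = arcsin(p_z) ≈ -14.15°, λ = atan2(p_y, p_x) ≈ 109.33°.

≈ 14°S, 109°E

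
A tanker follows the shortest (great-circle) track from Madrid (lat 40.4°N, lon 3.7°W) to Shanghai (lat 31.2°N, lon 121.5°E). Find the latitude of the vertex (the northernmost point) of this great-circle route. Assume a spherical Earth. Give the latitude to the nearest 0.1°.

≈ 57.8°N

The great circle lies in the plane with unit normal n̂ = (p₁ × p₂)/|p₁ × p₂|.
Here n̂_z ≈ +0.533; the vertex latitude is φ_max = arccos|n̂_z| ≈ 57.8°.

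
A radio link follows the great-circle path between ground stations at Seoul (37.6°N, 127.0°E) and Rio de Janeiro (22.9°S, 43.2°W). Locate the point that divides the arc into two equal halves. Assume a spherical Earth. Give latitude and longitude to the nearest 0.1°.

Write both endpoints as unit vectors p₁, p₂ with components (cos φ cos λ, cos φ sin λ, sin φ).
The central angle between the endpoints is δ = arccos(p₁·p₂) ≈ 2.846 rad (163.1°).
Interpolate at f = 1/2 with slerp weights a = sin((1−f)δ)/sin δ ≈ 3.395, b = sin(fδ)/sin δ ≈ 3.395.
p = a·p₁ + b·p₂ ≈ (0.661, 0.007, 0.750); φ = arcsin(p_z) ≈ 48.62°, λ = atan2(p_y, p_x) ≈ 0.63°.

≈ 48.6°N, 0.6°E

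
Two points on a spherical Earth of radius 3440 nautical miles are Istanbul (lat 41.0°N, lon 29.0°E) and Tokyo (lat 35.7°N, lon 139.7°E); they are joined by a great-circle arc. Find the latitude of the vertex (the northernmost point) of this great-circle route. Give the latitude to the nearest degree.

≈ 54°N

The great circle lies in the plane with unit normal n̂ = (p₁ × p₂)/|p₁ × p₂|.
Here n̂_z ≈ +0.581; the vertex latitude is φ_max = arccos|n̂_z| ≈ 54.5°.
Check via Clairaut: cos φ_max = |cos φ₁| · sin C = cos(41.0°)·sin(50.4°) ≈ 0.581, again giving ≈ 54.5°.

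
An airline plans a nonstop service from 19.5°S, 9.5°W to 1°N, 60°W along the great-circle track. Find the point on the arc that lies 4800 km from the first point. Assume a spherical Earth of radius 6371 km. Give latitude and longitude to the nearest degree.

≈ 3°S, 51°W

Convert each endpoint to a unit vector on the sphere (x = cos φ cos λ, y = cos φ sin λ, z = sin φ).
The central angle between the endpoints is δ = arccos(p₁·p₂) ≈ 0.935 rad (53.6°). The total great-circle distance is δ·R ≈ 0.935 × 6371 ≈ 5958 km, so the target fraction is f = 4800/5958 ≈ 0.806.
Interpolate at f ≈ 0.806 with slerp weights a = sin((1−f)δ)/sin δ ≈ 0.225, b = sin(fδ)/sin δ ≈ 0.850.
p = a·p₁ + b·p₂ ≈ (0.634, -0.771, -0.060); φ = arcsin(p_z) ≈ -3.45°, λ = atan2(p_y, p_x) ≈ -50.58°.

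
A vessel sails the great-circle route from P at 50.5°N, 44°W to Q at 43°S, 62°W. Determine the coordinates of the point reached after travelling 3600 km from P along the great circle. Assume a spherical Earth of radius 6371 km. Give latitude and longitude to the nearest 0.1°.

≈ 18.7°N, 51.4°W

Write both endpoints as unit vectors p₁, p₂ with components (cos φ cos λ, cos φ sin λ, sin φ).
The central angle between the endpoints is δ = arccos(p₁·p₂) ≈ 1.655 rad (94.8°). The total great-circle distance is δ·R ≈ 1.655 × 6371 ≈ 10542 km, so the target fraction is f = 3600/10542 ≈ 0.341.
Interpolate at f ≈ 0.341 with slerp weights a = sin((1−f)δ)/sin δ ≈ 0.890, b = sin(fδ)/sin δ ≈ 0.537.
p = a·p₁ + b·p₂ ≈ (0.592, -0.740, 0.320); φ = arcsin(p_z) ≈ 18.66°, λ = atan2(p_y, p_x) ≈ -51.36°.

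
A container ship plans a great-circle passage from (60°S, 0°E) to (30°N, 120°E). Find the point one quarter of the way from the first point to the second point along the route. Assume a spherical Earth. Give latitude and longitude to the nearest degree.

≈ (51°S, 57°E)

Convert each endpoint to a unit vector on the sphere (x = cos φ cos λ, y = cos φ sin λ, z = sin φ).
The central angle between the endpoints is δ = arccos(p₁·p₂) ≈ 2.278 rad (130.5°).
Interpolate at f = 1/4 with slerp weights a = sin((1−f)δ)/sin δ ≈ 1.303, b = sin(fδ)/sin δ ≈ 0.709.
p = a·p₁ + b·p₂ ≈ (0.344, 0.532, -0.774); φ = arcsin(p_z) ≈ -50.69°, λ = atan2(p_y, p_x) ≈ 57.08°.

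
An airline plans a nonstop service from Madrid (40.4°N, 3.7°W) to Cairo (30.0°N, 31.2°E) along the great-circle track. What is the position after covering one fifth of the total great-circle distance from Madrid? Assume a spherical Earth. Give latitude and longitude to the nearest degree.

Convert each endpoint to a unit vector on the sphere (x = cos φ cos λ, y = cos φ sin λ, z = sin φ).
The central angle between the endpoints is δ = arccos(p₁·p₂) ≈ 0.526 rad (30.1°).
Interpolate at f = 1/5 with slerp weights a = sin((1−f)δ)/sin δ ≈ 0.814, b = sin(fδ)/sin δ ≈ 0.209.
p = a·p₁ + b·p₂ ≈ (0.773, 0.054, 0.632); φ = arcsin(p_z) ≈ 39.19°, λ = atan2(p_y, p_x) ≈ 3.98°.

≈ 39°N, 4°E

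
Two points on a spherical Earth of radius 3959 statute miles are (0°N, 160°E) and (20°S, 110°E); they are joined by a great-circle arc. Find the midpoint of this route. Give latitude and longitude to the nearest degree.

The haversine formula gives a central angle δ ≈ 0.922 rad (52.8°) between the endpoints.
Interpolate at f = 1/2 with slerp weights a = sin((1−f)δ)/sin δ ≈ 0.558, b = sin(fδ)/sin δ ≈ 0.558.
p = a·p₁ + b·p₂ ≈ (-0.704, 0.684, -0.191); φ = arcsin(p_z) ≈ -11.01°, λ = atan2(p_y, p_x) ≈ 135.83°.

≈ (11°S, 136°E)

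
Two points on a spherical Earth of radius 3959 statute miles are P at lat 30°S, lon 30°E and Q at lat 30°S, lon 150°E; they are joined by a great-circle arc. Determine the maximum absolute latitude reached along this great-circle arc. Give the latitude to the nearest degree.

≈ 49°S

The great circle lies in the plane with unit normal n̂ = (p₁ × p₂)/|p₁ × p₂|.
Here n̂_z ≈ +0.655; the vertex latitude is φ_max = arccos|n̂_z| ≈ 49.1°.
Check via Clairaut: cos φ_max = |cos φ₁| · sin C = cos(30.0°)·sin(130.9°) ≈ 0.655, again giving ≈ 49.1°.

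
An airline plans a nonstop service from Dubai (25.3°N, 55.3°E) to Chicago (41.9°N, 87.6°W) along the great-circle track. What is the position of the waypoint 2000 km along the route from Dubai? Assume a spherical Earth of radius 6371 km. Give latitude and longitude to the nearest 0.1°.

Convert each endpoint to a unit vector on the sphere (x = cos φ cos λ, y = cos φ sin λ, z = sin φ).
The central angle between the endpoints is δ = arccos(p₁·p₂) ≈ 1.825 rad (104.6°). The total great-circle distance is δ·R ≈ 1.825 × 6371 ≈ 11626 km, so the target fraction is f = 2000/11626 ≈ 0.172.
Interpolate at f ≈ 0.172 with slerp weights a = sin((1−f)δ)/sin δ ≈ 1.031, b = sin(fδ)/sin δ ≈ 0.319.
p = a·p₁ + b·p₂ ≈ (0.541, 0.529, 0.654); φ = arcsin(p_z) ≈ 40.83°, λ = atan2(p_y, p_x) ≈ 44.39°.

≈ 40.8°N, 44.4°E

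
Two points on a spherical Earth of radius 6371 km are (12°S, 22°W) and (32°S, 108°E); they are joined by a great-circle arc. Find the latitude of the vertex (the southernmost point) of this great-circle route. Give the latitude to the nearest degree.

The great circle lies in the plane with unit normal n̂ = (p₁ × p₂)/|p₁ × p₂|.
Here n̂_z ≈ +0.701; the vertex latitude is φ_max = arccos|n̂_z| ≈ 45.5°.
Check via Clairaut: cos φ_max = |cos φ₁| · sin C = cos(12.0°)·sin(134.2°) ≈ 0.701, again giving ≈ 45.5°.

≈ 45°S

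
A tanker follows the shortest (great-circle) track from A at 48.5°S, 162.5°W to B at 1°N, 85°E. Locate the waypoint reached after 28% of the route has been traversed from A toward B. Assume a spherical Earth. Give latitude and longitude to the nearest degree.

≈ 48°S, 152°E

Write both endpoints as unit vectors p₁, p₂ with components (cos φ cos λ, cos φ sin λ, sin φ).
The central angle between the endpoints is δ = arccos(p₁·p₂) ≈ 1.841 rad (105.5°).
Interpolate at f = 0.28 with slerp weights a = sin((1−f)δ)/sin δ ≈ 1.006, b = sin(fδ)/sin δ ≈ 0.511.
p = a·p₁ + b·p₂ ≈ (-0.591, 0.309, -0.745); φ = arcsin(p_z) ≈ -48.15°, λ = atan2(p_y, p_x) ≈ 152.43°.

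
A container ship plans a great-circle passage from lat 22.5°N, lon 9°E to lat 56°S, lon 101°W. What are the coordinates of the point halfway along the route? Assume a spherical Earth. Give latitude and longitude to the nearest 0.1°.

≈ lat 26.3°S, lon 26.6°W

Convert each endpoint to a unit vector on the sphere (x = cos φ cos λ, y = cos φ sin λ, z = sin φ).
The central angle between the endpoints is δ = arccos(p₁·p₂) ≈ 2.087 rad (119.6°).
Interpolate at f = 1/2 with slerp weights a = sin((1−f)δ)/sin δ ≈ 0.994, b = sin(fδ)/sin δ ≈ 0.994.
p = a·p₁ + b·p₂ ≈ (0.801, -0.402, -0.444); φ = arcsin(p_z) ≈ -26.34°, λ = atan2(p_y, p_x) ≈ -26.65°.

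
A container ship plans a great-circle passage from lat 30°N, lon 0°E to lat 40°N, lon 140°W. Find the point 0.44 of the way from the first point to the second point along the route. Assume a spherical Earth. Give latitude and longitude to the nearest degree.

≈ lat 62°N, lon 48°W

Convert each endpoint to a unit vector on the sphere (x = cos φ cos λ, y = cos φ sin λ, z = sin φ).
The central angle between the endpoints is δ = arccos(p₁·p₂) ≈ 1.759 rad (100.8°).
Interpolate at f = 0.44 with slerp weights a = sin((1−f)δ)/sin δ ≈ 0.848, b = sin(fδ)/sin δ ≈ 0.711.
p = a·p₁ + b·p₂ ≈ (0.317, -0.350, 0.881); φ = arcsin(p_z) ≈ 61.81°, λ = atan2(p_y, p_x) ≈ -47.85°.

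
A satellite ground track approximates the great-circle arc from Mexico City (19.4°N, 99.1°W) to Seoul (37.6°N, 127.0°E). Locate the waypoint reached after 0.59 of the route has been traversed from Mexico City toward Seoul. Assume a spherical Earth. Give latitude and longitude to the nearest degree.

≈ 55°N, 171°W

From cos δ = sin φ₁ sin φ₂ + cos φ₁ cos φ₂ cos Δλ, the central angle is δ ≈ 1.892 rad (108.4°).
Interpolate at f = 0.59 with slerp weights a = sin((1−f)δ)/sin δ ≈ 0.738, b = sin(fδ)/sin δ ≈ 0.947.
p = a·p₁ + b·p₂ ≈ (-0.562, -0.088, 0.823); φ = arcsin(p_z) ≈ 55.36°, λ = atan2(p_y, p_x) ≈ -171.08°.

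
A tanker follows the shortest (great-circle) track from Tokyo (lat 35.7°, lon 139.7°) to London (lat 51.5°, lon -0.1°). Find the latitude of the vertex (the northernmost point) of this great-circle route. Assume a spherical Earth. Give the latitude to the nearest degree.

The great circle lies in the plane with unit normal n̂ = (p₁ × p₂)/|p₁ × p₂|.
Here n̂_z ≈ -0.327; the vertex latitude is φ_max = arccos|n̂_z| ≈ 70.9°.

≈ 71°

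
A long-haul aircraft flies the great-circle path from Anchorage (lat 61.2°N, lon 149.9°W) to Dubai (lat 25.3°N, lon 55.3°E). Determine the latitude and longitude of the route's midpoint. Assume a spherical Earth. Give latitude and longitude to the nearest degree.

≈ lat 69°N, lon 79°E

Convert each endpoint to a unit vector on the sphere (x = cos φ cos λ, y = cos φ sin λ, z = sin φ).
The central angle between the endpoints is δ = arccos(p₁·p₂) ≈ 1.590 rad (91.1°).
Interpolate at f = 1/2 with slerp weights a = sin((1−f)δ)/sin δ ≈ 0.714, b = sin(fδ)/sin δ ≈ 0.714.
p = a·p₁ + b·p₂ ≈ (0.070, 0.358, 0.931); φ = arcsin(p_z) ≈ 68.59°, λ = atan2(p_y, p_x) ≈ 78.96°.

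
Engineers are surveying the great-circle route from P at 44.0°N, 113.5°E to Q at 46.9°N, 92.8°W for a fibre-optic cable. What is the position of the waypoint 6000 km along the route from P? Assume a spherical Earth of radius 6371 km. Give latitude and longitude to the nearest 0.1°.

The haversine formula gives a central angle δ ≈ 1.504 rad (86.2°) between the endpoints. The total great-circle distance is δ·R ≈ 1.504 × 6371 ≈ 9583 km, so the target fraction is f = 6000/9583 ≈ 0.626.
Interpolate at f ≈ 0.626 with slerp weights a = sin((1−f)δ)/sin δ ≈ 0.534, b = sin(fδ)/sin δ ≈ 0.810.
p = a·p₁ + b·p₂ ≈ (-0.180, -0.201, 0.963); φ = arcsin(p_z) ≈ 74.35°, λ = atan2(p_y, p_x) ≈ -131.96°.

≈ 74.4°N, 132.0°W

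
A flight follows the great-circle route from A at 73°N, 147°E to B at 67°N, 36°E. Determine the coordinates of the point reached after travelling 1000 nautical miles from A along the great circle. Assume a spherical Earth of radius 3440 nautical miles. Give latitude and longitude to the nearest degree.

From cos δ = sin φ₁ sin φ₂ + cos φ₁ cos φ₂ cos Δλ, the central angle is δ ≈ 0.575 rad (32.9°). The total great-circle distance is δ·R ≈ 0.575 × 3440 ≈ 1977 nmi, so the target fraction is f = 1000/1977 ≈ 0.506.
Interpolate at f ≈ 0.506 with slerp weights a = sin((1−f)δ)/sin δ ≈ 0.515, b = sin(fδ)/sin δ ≈ 0.527.
p = a·p₁ + b·p₂ ≈ (0.040, 0.203, 0.978); φ = arcsin(p_z) ≈ 78.05°, λ = atan2(p_y, p_x) ≈ 78.79°.

≈ 78°N, 79°E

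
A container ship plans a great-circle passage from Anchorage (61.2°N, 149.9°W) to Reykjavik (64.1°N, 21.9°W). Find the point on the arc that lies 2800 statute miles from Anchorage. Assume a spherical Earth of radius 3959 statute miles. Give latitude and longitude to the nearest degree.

Convert each endpoint to a unit vector on the sphere (x = cos φ cos λ, y = cos φ sin λ, z = sin φ).
The central angle between the endpoints is δ = arccos(p₁·p₂) ≈ 0.852 rad (48.8°). The total great-circle distance is δ·R ≈ 0.852 × 3959 ≈ 3372 mi, so the target fraction is f = 2800/3372 ≈ 0.830.
Interpolate at f ≈ 0.830 with slerp weights a = sin((1−f)δ)/sin δ ≈ 0.191, b = sin(fδ)/sin δ ≈ 0.864.
p = a·p₁ + b·p₂ ≈ (0.270, -0.187, 0.944); φ = arcsin(p_z) ≈ 70.82°, λ = atan2(p_y, p_x) ≈ -34.67°.

≈ 71°N, 35°W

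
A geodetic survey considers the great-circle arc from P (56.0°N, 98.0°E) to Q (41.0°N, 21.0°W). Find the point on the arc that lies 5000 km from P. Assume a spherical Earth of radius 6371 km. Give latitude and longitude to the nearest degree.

Convert each endpoint to a unit vector on the sphere (x = cos φ cos λ, y = cos φ sin λ, z = sin φ).
The central angle between the endpoints is δ = arccos(p₁·p₂) ≈ 1.225 rad (70.2°). The total great-circle distance is δ·R ≈ 1.225 × 6371 ≈ 7802 km, so the target fraction is f = 5000/7802 ≈ 0.641.
Interpolate at f ≈ 0.641 with slerp weights a = sin((1−f)δ)/sin δ ≈ 0.453, b = sin(fδ)/sin δ ≈ 0.751.
p = a·p₁ + b·p₂ ≈ (0.494, 0.047, 0.868); φ = arcsin(p_z) ≈ 60.24°, λ = atan2(p_y, p_x) ≈ 5.49°.

≈ (60°N, 5°E)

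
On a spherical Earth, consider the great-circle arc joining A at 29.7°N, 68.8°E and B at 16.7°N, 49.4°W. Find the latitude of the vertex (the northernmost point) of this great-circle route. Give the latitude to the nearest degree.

≈ 41°N

The great circle lies in the plane with unit normal n̂ = (p₁ × p₂)/|p₁ × p₂|.
Here n̂_z ≈ -0.757; the vertex latitude is φ_max = arccos|n̂_z| ≈ 40.8°.
Check via Clairaut: cos φ_max = |cos φ₁| · sin C = cos(29.7°)·sin(60.7°) ≈ 0.757, again giving ≈ 40.8°.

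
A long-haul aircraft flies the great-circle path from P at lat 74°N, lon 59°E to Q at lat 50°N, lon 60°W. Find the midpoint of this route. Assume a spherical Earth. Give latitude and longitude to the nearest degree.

≈ lat 72°N, lon 35°W

Convert each endpoint to a unit vector on the sphere (x = cos φ cos λ, y = cos φ sin λ, z = sin φ).
The central angle between the endpoints is δ = arccos(p₁·p₂) ≈ 0.863 rad (49.4°).
Interpolate at f = 1/2 with slerp weights a = sin((1−f)δ)/sin δ ≈ 0.550, b = sin(fδ)/sin δ ≈ 0.550.
p = a·p₁ + b·p₂ ≈ (0.255, -0.176, 0.951); φ = arcsin(p_z) ≈ 71.94°, λ = atan2(p_y, p_x) ≈ -34.66°.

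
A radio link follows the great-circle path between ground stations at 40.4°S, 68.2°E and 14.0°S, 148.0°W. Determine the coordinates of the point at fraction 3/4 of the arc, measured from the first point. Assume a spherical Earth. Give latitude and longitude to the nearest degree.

≈ 38°S, 166°W

Write both endpoints as unit vectors p₁, p₂ with components (cos φ cos λ, cos φ sin λ, sin φ).
The central angle between the endpoints is δ = arccos(p₁·p₂) ≈ 2.026 rad (116.1°).
Interpolate at f = 3/4 with slerp weights a = sin((1−f)δ)/sin δ ≈ 0.540, b = sin(fδ)/sin δ ≈ 1.112.
p = a·p₁ + b·p₂ ≈ (-0.762, -0.190, -0.619); φ = arcsin(p_z) ≈ -38.24°, λ = atan2(p_y, p_x) ≈ -166.01°.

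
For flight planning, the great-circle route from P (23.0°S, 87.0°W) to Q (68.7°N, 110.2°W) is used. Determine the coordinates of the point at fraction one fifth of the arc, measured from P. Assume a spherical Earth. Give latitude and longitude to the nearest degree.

Convert each endpoint to a unit vector on the sphere (x = cos φ cos λ, y = cos φ sin λ, z = sin φ).
The central angle between the endpoints is δ = arccos(p₁·p₂) ≈ 1.628 rad (93.3°).
Interpolate at f = 1/5 with slerp weights a = sin((1−f)δ)/sin δ ≈ 0.966, b = sin(fδ)/sin δ ≈ 0.320.
p = a·p₁ + b·p₂ ≈ (0.006, -0.997, -0.079); φ = arcsin(p_z) ≈ -4.52°, λ = atan2(p_y, p_x) ≈ -89.64°.

≈ (5°S, 90°W)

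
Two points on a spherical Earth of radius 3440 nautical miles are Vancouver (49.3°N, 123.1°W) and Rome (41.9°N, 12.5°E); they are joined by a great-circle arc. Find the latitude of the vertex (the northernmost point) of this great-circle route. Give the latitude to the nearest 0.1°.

The great circle lies in the plane with unit normal n̂ = (p₁ × p₂)/|p₁ × p₂|.
Here n̂_z ≈ +0.344; the vertex latitude is φ_max = arccos|n̂_z| ≈ 69.9°.

≈ 69.9°N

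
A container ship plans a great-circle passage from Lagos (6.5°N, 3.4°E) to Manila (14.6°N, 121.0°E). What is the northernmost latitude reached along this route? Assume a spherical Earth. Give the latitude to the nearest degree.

≈ 20°N

The great circle lies in the plane with unit normal n̂ = (p₁ × p₂)/|p₁ × p₂|.
Here n̂_z ≈ +0.937; the vertex latitude is φ_max = arccos|n̂_z| ≈ 20.4°.
Check via Clairaut: cos φ_max = |cos φ₁| · sin C = cos(6.5°)·sin(70.6°) ≈ 0.937, again giving ≈ 20.4°.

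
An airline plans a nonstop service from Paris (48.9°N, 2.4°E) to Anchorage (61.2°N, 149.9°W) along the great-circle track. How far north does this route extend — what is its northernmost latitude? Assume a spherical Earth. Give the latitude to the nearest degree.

The great circle lies in the plane with unit normal n̂ = (p₁ × p₂)/|p₁ × p₂|.
Here n̂_z ≈ -0.159; the vertex latitude is φ_max = arccos|n̂_z| ≈ 80.8°.

≈ 81°N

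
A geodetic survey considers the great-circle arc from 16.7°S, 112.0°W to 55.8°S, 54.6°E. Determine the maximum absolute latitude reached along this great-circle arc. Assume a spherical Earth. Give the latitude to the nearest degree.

≈ 83°S

The great circle lies in the plane with unit normal n̂ = (p₁ × p₂)/|p₁ × p₂|.
Here n̂_z ≈ +0.130; the vertex latitude is φ_max = arccos|n̂_z| ≈ 82.5°.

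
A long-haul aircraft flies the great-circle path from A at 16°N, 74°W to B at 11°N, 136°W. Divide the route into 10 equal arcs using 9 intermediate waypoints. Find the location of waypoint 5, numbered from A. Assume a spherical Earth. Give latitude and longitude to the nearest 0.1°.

The haversine formula gives a central angle δ ≈ 1.052 rad (60.3°) between the endpoints.
Interpolate at f = 5/10 with slerp weights a = sin((1−f)δ)/sin δ ≈ 0.578, b = sin(fδ)/sin δ ≈ 0.578.
p = a·p₁ + b·p₂ ≈ (-0.255, -0.929, 0.270); φ = arcsin(p_z) ≈ 15.65°, λ = atan2(p_y, p_x) ≈ -105.36°.

≈ 15.6°N, 105.4°W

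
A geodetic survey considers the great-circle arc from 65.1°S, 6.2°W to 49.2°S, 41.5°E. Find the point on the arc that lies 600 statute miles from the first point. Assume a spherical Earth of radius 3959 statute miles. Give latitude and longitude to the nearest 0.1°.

≈ 62.4°S, 12.6°E

The haversine formula gives a central angle δ ≈ 0.512 rad (29.3°) between the endpoints. The total great-circle distance is δ·R ≈ 0.512 × 3959 ≈ 2027 mi, so the target fraction is f = 600/2027 ≈ 0.296.
Interpolate at f ≈ 0.296 with slerp weights a = sin((1−f)δ)/sin δ ≈ 0.720, b = sin(fδ)/sin δ ≈ 0.308.
p = a·p₁ + b·p₂ ≈ (0.452, 0.101, -0.886); φ = arcsin(p_z) ≈ -62.41°, λ = atan2(p_y, p_x) ≈ 12.56°.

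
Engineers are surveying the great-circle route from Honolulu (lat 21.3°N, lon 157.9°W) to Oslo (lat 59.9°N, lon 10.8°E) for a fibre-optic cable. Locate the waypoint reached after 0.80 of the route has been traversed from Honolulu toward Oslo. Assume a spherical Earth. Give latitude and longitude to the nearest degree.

≈ lat 79°N, lon 8°W

Convert each endpoint to a unit vector on the sphere (x = cos φ cos λ, y = cos φ sin λ, z = sin φ).
The central angle between the endpoints is δ = arccos(p₁·p₂) ≈ 1.715 rad (98.3°).
Interpolate at f = 0.80 with slerp weights a = sin((1−f)δ)/sin δ ≈ 0.340, b = sin(fδ)/sin δ ≈ 0.991.
p = a·p₁ + b·p₂ ≈ (0.195, -0.026, 0.981); φ = arcsin(p_z) ≈ 78.68°, λ = atan2(p_y, p_x) ≈ -7.62°.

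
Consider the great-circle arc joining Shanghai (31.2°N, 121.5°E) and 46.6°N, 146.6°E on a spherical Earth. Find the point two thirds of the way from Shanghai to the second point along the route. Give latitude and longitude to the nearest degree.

The haversine formula gives a central angle δ ≈ 0.431 rad (24.7°) between the endpoints.
Interpolate at f = 2/3 with slerp weights a = sin((1−f)δ)/sin δ ≈ 0.343, b = sin(fδ)/sin δ ≈ 0.678.
p = a·p₁ + b·p₂ ≈ (-0.542, 0.506, 0.670); φ = arcsin(p_z) ≈ 42.10°, λ = atan2(p_y, p_x) ≈ 136.95°.

≈ 42°N, 137°E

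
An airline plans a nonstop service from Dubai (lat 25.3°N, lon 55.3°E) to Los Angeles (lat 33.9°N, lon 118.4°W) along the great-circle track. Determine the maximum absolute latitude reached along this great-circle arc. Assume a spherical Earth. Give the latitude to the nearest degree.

≈ 85°N

The great circle lies in the plane with unit normal n̂ = (p₁ × p₂)/|p₁ × p₂|.
Here n̂_z ≈ -0.096; the vertex latitude is φ_max = arccos|n̂_z| ≈ 84.5°.
Check via Clairaut: cos φ_max = |cos φ₁| · sin C = cos(25.3°)·sin(6.1°) ≈ 0.096, again giving ≈ 84.5°.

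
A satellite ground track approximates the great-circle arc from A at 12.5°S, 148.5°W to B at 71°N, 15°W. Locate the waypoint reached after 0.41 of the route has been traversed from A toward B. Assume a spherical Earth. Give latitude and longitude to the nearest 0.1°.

The haversine formula gives a central angle δ ≈ 2.008 rad (115.1°) between the endpoints.
Interpolate at f = 0.41 with slerp weights a = sin((1−f)δ)/sin δ ≈ 1.023, b = sin(fδ)/sin δ ≈ 0.810.
p = a·p₁ + b·p₂ ≈ (-0.597, -0.590, 0.544); φ = arcsin(p_z) ≈ 32.96°, λ = atan2(p_y, p_x) ≈ -135.33°.

≈ 33.0°N, 135.3°W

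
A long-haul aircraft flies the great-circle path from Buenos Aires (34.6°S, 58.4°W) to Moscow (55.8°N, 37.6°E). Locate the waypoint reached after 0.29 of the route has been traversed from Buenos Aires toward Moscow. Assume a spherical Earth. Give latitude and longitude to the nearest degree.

≈ 6°S, 36°W

Write both endpoints as unit vectors p₁, p₂ with components (cos φ cos λ, cos φ sin λ, sin φ).
The central angle between the endpoints is δ = arccos(p₁·p₂) ≈ 2.115 rad (121.2°).
Interpolate at f = 0.29 with slerp weights a = sin((1−f)δ)/sin δ ≈ 1.166, b = sin(fδ)/sin δ ≈ 0.673.
p = a·p₁ + b·p₂ ≈ (0.803, -0.587, -0.106); φ = arcsin(p_z) ≈ -6.06°, λ = atan2(p_y, p_x) ≈ -36.17°.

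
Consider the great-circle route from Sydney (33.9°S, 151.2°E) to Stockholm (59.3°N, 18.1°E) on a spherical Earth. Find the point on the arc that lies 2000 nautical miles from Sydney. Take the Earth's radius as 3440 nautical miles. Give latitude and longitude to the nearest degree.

≈ 6°S, 132°E

The haversine formula gives a central angle δ ≈ 2.448 rad (140.3°) between the endpoints. The total great-circle distance is δ·R ≈ 2.448 × 3440 ≈ 8422 nmi, so the target fraction is f = 2000/8422 ≈ 0.237.
Interpolate at f ≈ 0.237 with slerp weights a = sin((1−f)δ)/sin δ ≈ 1.497, b = sin(fδ)/sin δ ≈ 0.859.
p = a·p₁ + b·p₂ ≈ (-0.672, 0.735, -0.096); φ = arcsin(p_z) ≈ -5.50°, λ = atan2(p_y, p_x) ≈ 132.43°.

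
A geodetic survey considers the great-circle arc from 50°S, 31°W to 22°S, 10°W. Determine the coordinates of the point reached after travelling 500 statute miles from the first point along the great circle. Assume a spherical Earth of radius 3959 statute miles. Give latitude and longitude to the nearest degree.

Write both endpoints as unit vectors p₁, p₂ with components (cos φ cos λ, cos φ sin λ, sin φ).
The central angle between the endpoints is δ = arccos(p₁·p₂) ≈ 0.567 rad (32.5°). The total great-circle distance is δ·R ≈ 0.567 × 3959 ≈ 2246 mi, so the target fraction is f = 500/2246 ≈ 0.223.
Interpolate at f ≈ 0.223 with slerp weights a = sin((1−f)δ)/sin δ ≈ 0.794, b = sin(fδ)/sin δ ≈ 0.234.
p = a·p₁ + b·p₂ ≈ (0.652, -0.301, -0.696); φ = arcsin(p_z) ≈ -44.13°, λ = atan2(p_y, p_x) ≈ -24.77°.

≈ 44°S, 25°W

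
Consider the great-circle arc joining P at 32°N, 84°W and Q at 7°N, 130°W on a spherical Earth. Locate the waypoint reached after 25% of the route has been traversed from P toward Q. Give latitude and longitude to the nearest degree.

≈ 27°N, 97°W

Convert each endpoint to a unit vector on the sphere (x = cos φ cos λ, y = cos φ sin λ, z = sin φ).
The central angle between the endpoints is δ = arccos(p₁·p₂) ≈ 0.864 rad (49.5°).
Interpolate at f = 0.25 with slerp weights a = sin((1−f)δ)/sin δ ≈ 0.794, b = sin(fδ)/sin δ ≈ 0.282.
p = a·p₁ + b·p₂ ≈ (-0.109, -0.884, 0.455); φ = arcsin(p_z) ≈ 27.06°, λ = atan2(p_y, p_x) ≈ -97.06°.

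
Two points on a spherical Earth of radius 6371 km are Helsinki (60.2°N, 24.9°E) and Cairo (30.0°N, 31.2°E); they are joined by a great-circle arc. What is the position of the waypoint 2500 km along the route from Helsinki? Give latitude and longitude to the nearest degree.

Convert each endpoint to a unit vector on the sphere (x = cos φ cos λ, y = cos φ sin λ, z = sin φ).
The central angle between the endpoints is δ = arccos(p₁·p₂) ≈ 0.532 rad (30.5°). The total great-circle distance is δ·R ≈ 0.532 × 6371 ≈ 3391 km, so the target fraction is f = 2500/3391 ≈ 0.737.
Interpolate at f ≈ 0.737 with slerp weights a = sin((1−f)δ)/sin δ ≈ 0.275, b = sin(fδ)/sin δ ≈ 0.754.
p = a·p₁ + b·p₂ ≈ (0.682, 0.396, 0.615); φ = arcsin(p_z) ≈ 37.96°, λ = atan2(p_y, p_x) ≈ 30.11°.

≈ 38°N, 30°E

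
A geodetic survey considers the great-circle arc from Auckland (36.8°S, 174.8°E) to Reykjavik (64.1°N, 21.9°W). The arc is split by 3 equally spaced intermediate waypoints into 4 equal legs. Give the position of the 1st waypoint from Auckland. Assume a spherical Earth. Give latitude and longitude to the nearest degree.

≈ 0°N, 176°W

Write both endpoints as unit vectors p₁, p₂ with components (cos φ cos λ, cos φ sin λ, sin φ).
The central angle between the endpoints is δ = arccos(p₁·p₂) ≈ 2.634 rad (150.9°).
Interpolate at f = 1/4 with slerp weights a = sin((1−f)δ)/sin δ ≈ 1.891, b = sin(fδ)/sin δ ≈ 1.259.
p = a·p₁ + b·p₂ ≈ (-0.998, -0.068, -0.000); φ = arcsin(p_z) ≈ -0.02°, λ = atan2(p_y, p_x) ≈ -176.11°.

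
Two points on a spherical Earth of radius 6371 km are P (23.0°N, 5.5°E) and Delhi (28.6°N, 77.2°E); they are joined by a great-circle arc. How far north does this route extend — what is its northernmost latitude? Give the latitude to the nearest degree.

≈ 31°N

The great circle lies in the plane with unit normal n̂ = (p₁ × p₂)/|p₁ × p₂|.
Here n̂_z ≈ +0.855; the vertex latitude is φ_max = arccos|n̂_z| ≈ 31.3°.
Check via Clairaut: cos φ_max = |cos φ₁| · sin C = cos(23.0°)·sin(68.2°) ≈ 0.855, again giving ≈ 31.3°.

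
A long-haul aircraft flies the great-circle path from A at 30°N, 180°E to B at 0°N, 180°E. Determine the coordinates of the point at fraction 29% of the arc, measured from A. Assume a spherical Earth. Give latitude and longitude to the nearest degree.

Write both endpoints as unit vectors p₁, p₂ with components (cos φ cos λ, cos φ sin λ, sin φ).
The central angle between the endpoints is δ = arccos(p₁·p₂) ≈ 0.524 rad (30.0°).
Interpolate at f = 0.29 with slerp weights a = sin((1−f)δ)/sin δ ≈ 0.727, b = sin(fδ)/sin δ ≈ 0.303.
p = a·p₁ + b·p₂ ≈ (-0.932, 0.000, 0.363); φ = arcsin(p_z) ≈ 21.30°, λ = atan2(p_y, p_x) ≈ 180.00°.

≈ 21°N, 180°E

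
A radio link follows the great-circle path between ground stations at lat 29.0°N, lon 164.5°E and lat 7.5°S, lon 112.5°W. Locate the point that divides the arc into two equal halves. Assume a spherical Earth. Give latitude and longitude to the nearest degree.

From cos δ = sin φ₁ sin φ₂ + cos φ₁ cos φ₂ cos Δλ, the central angle is δ ≈ 1.528 rad (87.6°).
Interpolate at f = 1/2 with slerp weights a = sin((1−f)δ)/sin δ ≈ 0.693, b = sin(fδ)/sin δ ≈ 0.693.
p = a·p₁ + b·p₂ ≈ (-0.846, -0.473, 0.245); φ = arcsin(p_z) ≈ 14.20°, λ = atan2(p_y, p_x) ≈ -150.83°.

≈ lat 14°N, lon 151°W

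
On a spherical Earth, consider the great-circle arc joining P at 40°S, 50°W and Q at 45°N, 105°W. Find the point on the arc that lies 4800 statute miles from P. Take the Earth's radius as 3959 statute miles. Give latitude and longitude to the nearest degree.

≈ 21°N, 86°W

Write both endpoints as unit vectors p₁, p₂ with components (cos φ cos λ, cos φ sin λ, sin φ).
The central angle between the endpoints is δ = arccos(p₁·p₂) ≈ 1.715 rad (98.3°). The total great-circle distance is δ·R ≈ 1.715 × 3959 ≈ 6790 mi, so the target fraction is f = 4800/6790 ≈ 0.707.
Interpolate at f ≈ 0.707 with slerp weights a = sin((1−f)δ)/sin δ ≈ 0.487, b = sin(fδ)/sin δ ≈ 0.946.
p = a·p₁ + b·p₂ ≈ (0.067, -0.932, 0.356); φ = arcsin(p_z) ≈ 20.87°, λ = atan2(p_y, p_x) ≈ -85.92°.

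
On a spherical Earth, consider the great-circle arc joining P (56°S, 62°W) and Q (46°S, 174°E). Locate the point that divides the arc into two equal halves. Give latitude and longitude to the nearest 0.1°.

Convert each endpoint to a unit vector on the sphere (x = cos φ cos λ, y = cos φ sin λ, z = sin φ).
The central angle between the endpoints is δ = arccos(p₁·p₂) ≈ 1.182 rad (67.7°).
Interpolate at f = 1/2 with slerp weights a = sin((1−f)δ)/sin δ ≈ 0.602, b = sin(fδ)/sin δ ≈ 0.602.
p = a·p₁ + b·p₂ ≈ (-0.258, -0.254, -0.932); φ = arcsin(p_z) ≈ -68.80°, λ = atan2(p_y, p_x) ≈ -135.49°.

≈ (68.8°S, 135.5°W)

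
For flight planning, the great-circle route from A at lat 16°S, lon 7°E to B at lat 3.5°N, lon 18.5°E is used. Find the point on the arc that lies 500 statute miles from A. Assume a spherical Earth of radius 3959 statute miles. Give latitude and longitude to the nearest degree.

≈ lat 10°S, lon 11°E

Write both endpoints as unit vectors p₁, p₂ with components (cos φ cos λ, cos φ sin λ, sin φ).
The central angle between the endpoints is δ = arccos(p₁·p₂) ≈ 0.394 rad (22.6°). The total great-circle distance is δ·R ≈ 0.394 × 3959 ≈ 1560 mi, so the target fraction is f = 500/1560 ≈ 0.321.
Interpolate at f ≈ 0.321 with slerp weights a = sin((1−f)δ)/sin δ ≈ 0.689, b = sin(fδ)/sin δ ≈ 0.328.
p = a·p₁ + b·p₂ ≈ (0.968, 0.185, -0.170); φ = arcsin(p_z) ≈ -9.78°, λ = atan2(p_y, p_x) ≈ 10.80°.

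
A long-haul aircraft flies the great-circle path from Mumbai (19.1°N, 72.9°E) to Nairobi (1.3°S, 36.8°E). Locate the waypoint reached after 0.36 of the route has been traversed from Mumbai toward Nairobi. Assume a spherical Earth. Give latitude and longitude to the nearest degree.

≈ (12°N, 59°E)

The haversine formula gives a central angle δ ≈ 0.714 rad (40.9°) between the endpoints.
Interpolate at f = 0.36 with slerp weights a = sin((1−f)δ)/sin δ ≈ 0.674, b = sin(fδ)/sin δ ≈ 0.388.
p = a·p₁ + b·p₂ ≈ (0.498, 0.841, 0.212); φ = arcsin(p_z) ≈ 12.22°, λ = atan2(p_y, p_x) ≈ 59.37°.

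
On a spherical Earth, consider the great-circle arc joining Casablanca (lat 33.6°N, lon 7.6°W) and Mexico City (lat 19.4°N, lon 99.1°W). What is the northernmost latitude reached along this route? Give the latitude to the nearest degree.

≈ 37°N

The great circle lies in the plane with unit normal n̂ = (p₁ × p₂)/|p₁ × p₂|.
Here n̂_z ≈ -0.796; the vertex latitude is φ_max = arccos|n̂_z| ≈ 37.2°.
Check via Clairaut: cos φ_max = |cos φ₁| · sin C = cos(33.6°)·sin(72.9°) ≈ 0.796, again giving ≈ 37.2°.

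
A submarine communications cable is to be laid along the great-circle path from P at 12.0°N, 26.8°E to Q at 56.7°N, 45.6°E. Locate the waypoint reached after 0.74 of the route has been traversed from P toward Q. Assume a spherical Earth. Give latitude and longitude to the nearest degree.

≈ 45°N, 38°E

Write both endpoints as unit vectors p₁, p₂ with components (cos φ cos λ, cos φ sin λ, sin φ).
The central angle between the endpoints is δ = arccos(p₁·p₂) ≈ 0.820 rad (47.0°).
Interpolate at f = 0.74 with slerp weights a = sin((1−f)δ)/sin δ ≈ 0.289, b = sin(fδ)/sin δ ≈ 0.780.
p = a·p₁ + b·p₂ ≈ (0.552, 0.434, 0.712); φ = arcsin(p_z) ≈ 45.40°, λ = atan2(p_y, p_x) ≈ 38.13°.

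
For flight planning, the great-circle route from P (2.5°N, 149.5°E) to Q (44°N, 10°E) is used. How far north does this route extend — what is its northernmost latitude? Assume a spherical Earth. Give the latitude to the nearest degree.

The great circle lies in the plane with unit normal n̂ = (p₁ × p₂)/|p₁ × p₂|.
Here n̂_z ≈ -0.545; the vertex latitude is φ_max = arccos|n̂_z| ≈ 57.0°.
Check via Clairaut: cos φ_max = |cos φ₁| · sin C = cos(2.5°)·sin(33.1°) ≈ 0.545, again giving ≈ 57.0°.

≈ 57°N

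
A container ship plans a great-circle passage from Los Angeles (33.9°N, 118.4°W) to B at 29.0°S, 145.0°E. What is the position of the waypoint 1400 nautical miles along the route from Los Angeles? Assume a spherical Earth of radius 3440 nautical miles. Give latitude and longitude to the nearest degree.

Write both endpoints as unit vectors p₁, p₂ with components (cos φ cos λ, cos φ sin λ, sin φ).
The central angle between the endpoints is δ = arccos(p₁·p₂) ≈ 1.932 rad (110.7°). The total great-circle distance is δ·R ≈ 1.932 × 3440 ≈ 6648 nmi, so the target fraction is f = 1400/6648 ≈ 0.211.
Interpolate at f ≈ 0.211 with slerp weights a = sin((1−f)δ)/sin δ ≈ 1.068, b = sin(fδ)/sin δ ≈ 0.423.
p = a·p₁ + b·p₂ ≈ (-0.725, -0.568, 0.391); φ = arcsin(p_z) ≈ 22.99°, λ = atan2(p_y, p_x) ≈ -141.94°.

≈ 23°N, 142°W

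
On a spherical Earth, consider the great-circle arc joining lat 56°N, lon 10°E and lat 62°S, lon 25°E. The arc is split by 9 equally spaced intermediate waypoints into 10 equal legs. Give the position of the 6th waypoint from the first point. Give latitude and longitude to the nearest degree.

≈ lat 15°S, lon 18°E

Write both endpoints as unit vectors p₁, p₂ with components (cos φ cos λ, cos φ sin λ, sin φ).
The central angle between the endpoints is δ = arccos(p₁·p₂) ≈ 2.070 rad (118.6°).
Interpolate at f = 6/10 with slerp weights a = sin((1−f)δ)/sin δ ≈ 0.839, b = sin(fδ)/sin δ ≈ 1.078.
p = a·p₁ + b·p₂ ≈ (0.920, 0.295, -0.256); φ = arcsin(p_z) ≈ -14.85°, λ = atan2(p_y, p_x) ≈ 17.79°.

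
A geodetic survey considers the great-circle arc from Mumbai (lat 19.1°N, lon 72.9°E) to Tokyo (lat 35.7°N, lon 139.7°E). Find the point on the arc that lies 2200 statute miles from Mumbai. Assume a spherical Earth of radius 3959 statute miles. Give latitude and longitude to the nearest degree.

≈ lat 32°N, lon 105°E

The haversine formula gives a central angle δ ≈ 1.055 rad (60.4°) between the endpoints. The total great-circle distance is δ·R ≈ 1.055 × 3959 ≈ 4177 mi, so the target fraction is f = 2200/4177 ≈ 0.527.
Interpolate at f ≈ 0.527 with slerp weights a = sin((1−f)δ)/sin δ ≈ 0.550, b = sin(fδ)/sin δ ≈ 0.606.
p = a·p₁ + b·p₂ ≈ (-0.223, 0.816, 0.534); φ = arcsin(p_z) ≈ 32.28°, λ = atan2(p_y, p_x) ≈ 105.27°.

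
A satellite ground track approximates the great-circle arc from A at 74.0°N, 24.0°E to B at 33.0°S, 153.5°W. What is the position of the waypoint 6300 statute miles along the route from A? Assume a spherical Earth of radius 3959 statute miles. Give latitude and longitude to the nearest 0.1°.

Write both endpoints as unit vectors p₁, p₂ with components (cos φ cos λ, cos φ sin λ, sin φ).
The central angle between the endpoints is δ = arccos(p₁·p₂) ≈ 2.426 rad (139.0°). The total great-circle distance is δ·R ≈ 2.426 × 3959 ≈ 9603 mi, so the target fraction is f = 6300/9603 ≈ 0.656.
Interpolate at f ≈ 0.656 with slerp weights a = sin((1−f)δ)/sin δ ≈ 1.129, b = sin(fδ)/sin δ ≈ 1.523.
p = a·p₁ + b·p₂ ≈ (-0.859, -0.443, 0.255); φ = arcsin(p_z) ≈ 14.80°, λ = atan2(p_y, p_x) ≈ -152.70°.

≈ 14.8°N, 152.7°W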